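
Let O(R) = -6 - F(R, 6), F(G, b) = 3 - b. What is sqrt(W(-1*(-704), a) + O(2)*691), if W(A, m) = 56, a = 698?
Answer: I*sqrt(2017) ≈ 44.911*I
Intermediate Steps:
O(R) = -3 (O(R) = -6 - (3 - 1*6) = -6 - (3 - 6) = -6 - 1*(-3) = -6 + 3 = -3)
sqrt(W(-1*(-704), a) + O(2)*691) = sqrt(56 - 3*691) = sqrt(56 - 2073) = sqrt(-2017) = I*sqrt(2017)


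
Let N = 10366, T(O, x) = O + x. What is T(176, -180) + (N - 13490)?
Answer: -3128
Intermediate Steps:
T(176, -180) + (N - 13490) = (176 - 180) + (10366 - 13490) = -4 - 3124 = -3128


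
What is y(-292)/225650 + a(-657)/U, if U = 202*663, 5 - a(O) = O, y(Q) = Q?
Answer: 27568477/7555100475 ≈ 0.0036490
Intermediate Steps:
a(O) = 5 - O
U = 133926
y(-292)/225650 + a(-657)/U = -292/225650 + (5 - 1*(-657))/133926 = -292*1/225650 + (5 + 657)*(1/133926) = -146/112825 + 662*(1/133926) = -146/112825 + 331/66963 = 27568477/7555100475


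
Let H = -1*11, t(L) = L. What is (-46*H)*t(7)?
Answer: 3542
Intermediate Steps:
H = -11
(-46*H)*t(7) = -46*(-11)*7 = 506*7 = 3542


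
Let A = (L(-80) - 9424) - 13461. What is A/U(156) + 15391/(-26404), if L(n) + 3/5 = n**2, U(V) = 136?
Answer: -273361849/2244340 ≈ -121.80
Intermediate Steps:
L(n) = -3/5 + n**2
A = -82428/5 (A = ((-3/5 + (-80)**2) - 9424) - 13461 = ((-3/5 + 6400) - 9424) - 13461 = (31997/5 - 9424) - 13461 = -15123/5 - 13461 = -82428/5 ≈ -16486.)
A/U(156) + 15391/(-26404) = -82428/5/136 + 15391/(-26404) = -82428/5*1/136 + 15391*(-1/26404) = -20607/170 - 15391/26404 = -273361849/2244340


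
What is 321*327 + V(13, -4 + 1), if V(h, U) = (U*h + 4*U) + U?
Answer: 104913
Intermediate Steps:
V(h, U) = 5*U + U*h (V(h, U) = (4*U + U*h) + U = 5*U + U*h)
321*327 + V(13, -4 + 1) = 321*327 + (-4 + 1)*(5 + 13) = 104967 - 3*18 = 104967 - 54 = 104913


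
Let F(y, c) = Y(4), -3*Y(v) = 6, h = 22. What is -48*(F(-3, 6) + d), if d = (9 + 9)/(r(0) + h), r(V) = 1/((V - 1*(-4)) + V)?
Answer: 5088/89 ≈ 57.169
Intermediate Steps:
r(V) = 1/(4 + 2*V) (r(V) = 1/((V + 4) + V) = 1/((4 + V) + V) = 1/(4 + 2*V))
Y(v) = -2 (Y(v) = -⅓*6 = -2)
F(y, c) = -2
d = 72/89 (d = (9 + 9)/(1/(2*(2 + 0)) + 22) = 18/((½)/2 + 22) = 18/((½)*(½) + 22) = 18/(¼ + 22) = 18/(89/4) = 18*(4/89) = 72/89 ≈ 0.80899)
-48*(F(-3, 6) + d) = -48*(-2 + 72/89) = -48*(-106/89) = 5088/89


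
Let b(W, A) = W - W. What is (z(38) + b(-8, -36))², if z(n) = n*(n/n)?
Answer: 1444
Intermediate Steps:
z(n) = n (z(n) = n*1 = n)
b(W, A) = 0
(z(38) + b(-8, -36))² = (38 + 0)² = 38² = 1444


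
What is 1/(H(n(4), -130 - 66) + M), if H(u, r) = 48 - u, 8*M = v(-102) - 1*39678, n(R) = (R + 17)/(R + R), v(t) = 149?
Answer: -4/19583 ≈ -0.00020426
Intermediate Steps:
n(R) = (17 + R)/(2*R) (n(R) = (17 + R)/((2*R)) = (17 + R)*(1/(2*R)) = (17 + R)/(2*R))
M = -39529/8 (M = (149 - 1*39678)/8 = (149 - 39678)/8 = (⅛)*(-39529) = -39529/8 ≈ -4941.1)
1/(H(n(4), -130 - 66) + M) = 1/((48 - (17 + 4)/(2*4)) - 39529/8) = 1/((48 - 21/(2*4)) - 39529/8) = 1/((48 - 1*21/8) - 39529/8) = 1/((48 - 21/8) - 39529/8) = 1/(363/8 - 39529/8) = 1/(-19583/4) = -4/19583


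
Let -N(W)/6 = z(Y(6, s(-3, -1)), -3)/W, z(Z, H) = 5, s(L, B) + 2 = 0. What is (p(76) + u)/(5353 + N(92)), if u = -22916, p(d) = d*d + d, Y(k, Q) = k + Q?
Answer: -784944/246223 ≈ -3.1879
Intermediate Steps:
s(L, B) = -2 (s(L, B) = -2 + 0 = -2)
Y(k, Q) = Q + k
p(d) = d + d**2 (p(d) = d**2 + d = d + d**2)
N(W) = -30/W
(p(76) + u)/(5353 + N(92)) = (76*(1 + 76) - 22916)/(5353 - 30/92) = (76*77 - 22916)/(5353 - 30*1/92) = (5852 - 22916)/(5353 - 15/46) = -17064/246223/46 = -17064*46/246223 = -784944/246223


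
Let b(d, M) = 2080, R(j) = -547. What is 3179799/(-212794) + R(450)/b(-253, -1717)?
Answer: -3365190119/221305760 ≈ -15.206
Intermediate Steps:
3179799/(-212794) + R(450)/b(-253, -1717) = 3179799/(-212794) - 547/2080 = 3179799*(-1/212794) - 547*1/2080 = -3179799/212794 - 547/2080 = -3365190119/221305760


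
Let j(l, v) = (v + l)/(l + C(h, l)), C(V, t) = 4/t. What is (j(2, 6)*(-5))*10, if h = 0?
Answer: -100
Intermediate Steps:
j(l, v) = (l + v)/(l + 4/l) (j(l, v) = (v + l)/(l + 4/l) = (l + v)/(l + 4/l))
(j(2, 6)*(-5))*10 = ((2*(2 + 6)/(4 + 2²))*(-5))*10 = ((2*8/(4 + 4))*(-5))*10 = ((2*8/8)*(-5))*10 = ((2*(⅛)*8)*(-5))*10 = (2*(-5))*10 = -10*10 = -100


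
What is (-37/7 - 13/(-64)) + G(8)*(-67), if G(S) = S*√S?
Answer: -2277/448 - 1072*√2 ≈ -1521.1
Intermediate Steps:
G(S) = S^(3/2)
(-37/7 - 13/(-64)) + G(8)*(-67) = (-37/7 - 13/(-64)) + 8^(3/2)*(-67) = (-37*⅐ - 13*(-1/64)) + (16*√2)*(-67) = (-37/7 + 13/64) - 1072*√2 = -2277/448 - 1072*√2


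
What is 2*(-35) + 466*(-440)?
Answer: -205110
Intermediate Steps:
2*(-35) + 466*(-440) = -70 - 205040 = -205110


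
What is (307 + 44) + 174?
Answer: 525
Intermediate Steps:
(307 + 44) + 174 = 351 + 174 = 525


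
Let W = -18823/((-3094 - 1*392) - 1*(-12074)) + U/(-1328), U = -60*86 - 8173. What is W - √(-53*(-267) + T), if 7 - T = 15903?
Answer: 22376715/2851216 - I*√1745 ≈ 7.8481 - 41.773*I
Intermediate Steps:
T = -15896 (T = 7 - 1*15903 = 7 - 15903 = -15896)
U = -13333 (U = -5160 - 8173 = -13333)
W = 22376715/2851216 (W = -18823/((-3094 - 1*392) - 1*(-12074)) - 13333/(-1328) = -18823/((-3094 - 392) + 12074) - 13333*(-1/1328) = -18823/(-3486 + 12074) + 13333/1328 = -18823/8588 + 13333/1328 = 22376715/2851216 ≈ 7.8481)
W - √(-53*(-267) + T) = 22376715/2851216 - √(-53*(-267) - 15896) = 22376715/2851216 - √(14151 - 15896) = 22376715/2851216 - √(-1745) = 22376715/2851216 - I*√1745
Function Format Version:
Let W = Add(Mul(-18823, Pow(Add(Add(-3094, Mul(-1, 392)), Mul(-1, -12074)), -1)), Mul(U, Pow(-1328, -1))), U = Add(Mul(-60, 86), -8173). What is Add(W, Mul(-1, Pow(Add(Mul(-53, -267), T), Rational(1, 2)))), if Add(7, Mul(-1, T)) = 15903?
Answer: Add(Rational(22376715, 2851216), Mul(-1, I, Pow(1745, Rational(1, 2)))) ≈ Add(7.8481, Mul(-41.773, I))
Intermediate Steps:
T = -15896 (T = Add(7, Mul(-1, 15903)) = Add(7, -15903) = -15896)
U = -13333 (U = Add(-5160, -8173) = -13333)
W = Rational(22376715, 2851216) (W = Add(Mul(-18823, Pow(Add(Add(-3094, Mul(-1, 392)), Mul(-1, -12074)), -1)), Mul(-13333, Pow(-1328, -1))) = Add(Mul(-18823, Pow(Add(Add(-3094, -392), 12074), -1)), Mul(-13333, Rational(-1, 1328))) = Add(Mul(-18823, Pow(Add(-3486, 12074), -1)), Rational(13333, 1328)) = Add(Mul(-18823, Pow(8588, -1)), Rational(13333, 1328)) = Add(Mul(-18823, Rational(1, 8588)), Rational(13333, 1328)) = Add(Rational(-18823, 8588), Rational(13333, 1328)) = Rational(22376715, 2851216) ≈ 7.8481)
Add(W, Mul(-1, Pow(Add(Mul(-53, -267), T), Rational(1, 2)))) = Add(Rational(22376715, 2851216), Mul(-1, Pow(Add(Mul(-53, -267), -15896), Rational(1, 2)))) = Add(Rational(22376715, 2851216), Mul(-1, Pow(Add(14151, -15896), Rational(1, 2)))) = Add(Rational(22376715, 2851216), Mul(-1, Pow(-1745, Rational(1, 2)))) = Add(Rational(22376715, 2851216), Mul(-1, Mul(I, Pow(1745, Rational(1, 2))))) = Add(Rational(22376715, 2851216), Mul(-1, I, Pow(1745, Rational(1, 2))))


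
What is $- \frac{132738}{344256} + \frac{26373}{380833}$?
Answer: $- \frac{6911991211}{21850674208} \approx -0.31633$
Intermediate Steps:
$- \frac{132738}{344256} + \frac{26373}{380833} = \left(-132738\right) \frac{1}{344256} + 26373 \cdot \frac{1}{380833} = - \frac{22123}{57376} + \frac{26373}{380833} = - \frac{6911991211}{21850674208}$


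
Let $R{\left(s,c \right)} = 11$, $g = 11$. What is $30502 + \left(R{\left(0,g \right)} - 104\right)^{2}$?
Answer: $39151$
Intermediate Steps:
$30502 + \left(R{\left(0,g \right)} - 104\right)^{2} = 30502 + \left(11 - 104\right)^{2} = 30502 + \left(-93\right)^{2} = 30502 + 8649 = 39151$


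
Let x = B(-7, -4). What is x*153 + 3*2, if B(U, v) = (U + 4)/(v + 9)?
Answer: -429/5 ≈ -85.800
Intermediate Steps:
B(U, v) = (4 + U)/(9 + v)
x = -⅗ (x = (4 - 7)/(9 - 4) = -3/5 = (⅕)*(-3) = -⅗ ≈ -0.60000)
x*153 + 3*2 = -⅗*153 + 3*2 = -459/5 + 6 = -429/5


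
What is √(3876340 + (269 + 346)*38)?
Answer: √3899710 ≈ 1974.8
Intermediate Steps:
√(3876340 + (269 + 346)*38) = √(3876340 + 615*38) = √(3876340 + 23370) = √3899710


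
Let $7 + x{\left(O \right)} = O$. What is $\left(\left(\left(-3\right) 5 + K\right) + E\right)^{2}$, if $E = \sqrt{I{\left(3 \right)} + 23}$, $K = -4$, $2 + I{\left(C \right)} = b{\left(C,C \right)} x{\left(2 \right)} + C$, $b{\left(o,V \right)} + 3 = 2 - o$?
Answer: $405 - 76 \sqrt{11} \approx 152.94$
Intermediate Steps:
$b{\left(o,V \right)} = -1 - o$ ($b{\left(o,V \right)} = -3 - \left(-2 + o\right) = -1 - o$)
$x{\left(O \right)} = -7 + O$
$I{\left(C \right)} = 3 + 6 C$ ($I{\left(C \right)} = -2 + \left(\left(-1 - C\right) \left(-7 + 2\right) + C\right) = -2 + \left(\left(-1 - C\right) \left(-5\right) + C\right) = -2 + \left(\left(5 + 5 C\right) + C\right) = -2 + \left(5 + 6 C\right) = 3 + 6 C$)
$E = 2 \sqrt{11}$ ($E = \sqrt{\left(3 + 6 \cdot 3\right) + 23} = \sqrt{\left(3 + 18\right) + 23} = \sqrt{21 + 23} = \sqrt{44} = 2 \sqrt{11} \approx 6.6332$)
$\left(\left(\left(-3\right) 5 + K\right) + E\right)^{2} = \left(\left(\left(-3\right) 5 - 4\right) + 2 \sqrt{11}\right)^{2} = \left(\left(-15 - 4\right) + 2 \sqrt{11}\right)^{2} = \left(-19 + 2 \sqrt{11}\right)^{2}$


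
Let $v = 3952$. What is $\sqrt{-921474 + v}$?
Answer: $i \sqrt{917522} \approx 957.87 i$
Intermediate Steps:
$\sqrt{-921474 + v} = \sqrt{-921474 + 3952} = \sqrt{-917522} = i \sqrt{917522}$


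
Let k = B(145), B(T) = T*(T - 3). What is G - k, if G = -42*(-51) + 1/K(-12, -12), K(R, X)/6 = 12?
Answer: -1328255/72 ≈ -18448.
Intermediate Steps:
K(R, X) = 72 (K(R, X) = 6*12 = 72)
B(T) = T*(-3 + T)
k = 20590 (k = 145*(-3 + 145) = 145*142 = 20590)
G = 154225/72 (G = -42*(-51) + 1/72 = 2142 + 1/72 = 154225/72 ≈ 2142.0)
G - k = 154225/72 - 1*20590 = 154225/72 - 20590 = -1328255/72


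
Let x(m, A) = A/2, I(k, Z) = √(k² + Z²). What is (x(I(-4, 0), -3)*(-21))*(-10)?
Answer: -315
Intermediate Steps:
I(k, Z) = √(Z² + k²)
x(m, A) = A/2 (x(m, A) = A*(½) = A/2)
(x(I(-4, 0), -3)*(-21))*(-10) = (((½)*(-3))*(-21))*(-10) = -3/2*(-21)*(-10) = (63/2)*(-10) = -315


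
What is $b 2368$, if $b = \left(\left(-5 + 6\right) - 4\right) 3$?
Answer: $-21312$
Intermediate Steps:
$b = -9$ ($b = \left(1 - 4\right) 3 = \left(-3\right) 3 = -9$)
$b 2368 = \left(-9\right) 2368 = -21312$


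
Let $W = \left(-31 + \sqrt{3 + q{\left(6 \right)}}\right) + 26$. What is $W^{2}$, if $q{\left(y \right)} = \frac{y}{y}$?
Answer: $9$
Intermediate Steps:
$q{\left(y \right)} = 1$
$W = -3$ ($W = \left(-31 + \sqrt{3 + 1}\right) + 26 = \left(-31 + \sqrt{4}\right) + 26 = \left(-31 + 2\right) + 26 = -29 + 26 = -3$)
$W^{2} = \left(-3\right)^{2} = 9$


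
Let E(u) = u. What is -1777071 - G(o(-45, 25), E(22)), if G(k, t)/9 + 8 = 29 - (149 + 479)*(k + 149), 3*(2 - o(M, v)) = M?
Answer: -839028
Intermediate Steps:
o(M, v) = 2 - M/3
G(k, t) = -841959 - 5652*k (G(k, t) = -72 + 9*(29 - (149 + 479)*(k + 149)) = -72 + 9*(29 - 628*(149 + k)) = -72 + 9*(29 - (93572 + 628*k)) = -72 + 9*(29 + (-93572 - 628*k)) = -72 + 9*(-93543 - 628*k) = -72 + (-841887 - 5652*k) = -841959 - 5652*k)
-1777071 - G(o(-45, 25), E(22)) = -1777071 - (-841959 - 5652*(2 - 1/3*(-45))) = -1777071 - (-841959 - 5652*(2 + 15)) = -1777071 - (-841959 - 5652*17) = -1777071 - (-841959 - 96084) = -1777071 - 1*(-938043) = -1777071 + 938043 = -839028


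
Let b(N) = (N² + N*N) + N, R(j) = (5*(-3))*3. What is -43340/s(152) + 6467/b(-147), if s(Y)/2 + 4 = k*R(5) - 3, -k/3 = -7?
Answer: 67107511/2928828 ≈ 22.913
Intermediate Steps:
R(j) = -45 (R(j) = -15*3 = -45)
k = 21 (k = -3*(-7) = 21)
s(Y) = -1904 (s(Y) = -8 + 2*(21*(-45) - 3) = -8 + 2*(-945 - 3) = -8 + 2*(-948) = -8 - 1896 = -1904)
b(N) = N + 2*N² (b(N) = (N² + N²) + N = 2*N² + N = N + 2*N²)
-43340/s(152) + 6467/b(-147) = -43340/(-1904) + 6467/((-147*(1 + 2*(-147)))) = -43340*(-1/1904) + 6467/((-147*(1 - 294))) = 10835/476 + 6467/((-147*(-293))) = 10835/476 + 6467/43071 = 67107511/2928828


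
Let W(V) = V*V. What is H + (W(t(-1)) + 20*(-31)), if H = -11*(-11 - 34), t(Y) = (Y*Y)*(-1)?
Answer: -124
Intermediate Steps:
t(Y) = -Y² (t(Y) = Y²*(-1) = -Y²)
W(V) = V²
H = 495 (H = -11*(-45) = 495)
H + (W(t(-1)) + 20*(-31)) = 495 + ((-1*(-1)²)² + 20*(-31)) = 495 + ((-1*1)² - 620) = 495 + ((-1)² - 620) = 495 + (1 - 620) = 495 - 619 = -124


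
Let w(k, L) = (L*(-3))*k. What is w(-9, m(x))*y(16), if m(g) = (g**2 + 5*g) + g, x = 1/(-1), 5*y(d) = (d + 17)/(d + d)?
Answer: -891/32 ≈ -27.844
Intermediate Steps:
y(d) = (17 + d)/(10*d) (y(d) = ((d + 17)/(d + d))/5 = ((17 + d)/((2*d)))/5 = ((17 + d)*(1/(2*d)))/5 = ((17 + d)/(2*d))/5 = (17 + d)/(10*d))
x = -1
m(g) = g**2 + 6*g
w(k, L) = -3*L*k (w(k, L) = (-3*L)*k = -3*L*k)
w(-9, m(x))*y(16) = (-3*(-(6 - 1))*(-9))*((1/10)*(17 + 16)/16) = (-3*(-1*5)*(-9))*((1/10)*(1/16)*33) = -3*(-5)*(-9)*(33/160) = -135*33/160 = -891/32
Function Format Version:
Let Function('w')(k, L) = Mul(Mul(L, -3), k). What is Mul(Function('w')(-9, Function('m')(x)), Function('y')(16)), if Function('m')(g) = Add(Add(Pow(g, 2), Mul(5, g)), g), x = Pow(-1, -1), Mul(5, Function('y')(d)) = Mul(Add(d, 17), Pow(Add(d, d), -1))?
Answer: Rational(-891, 32) ≈ -27.844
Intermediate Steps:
Function('y')(d) = Mul(Rational(1, 10), Pow(d, -1), Add(17, d)) (Function('y')(d) = Mul(Rational(1, 5), Mul(Add(d, 17), Pow(Add(d, d), -1))) = Mul(Rational(1, 5), Mul(Add(17, d), Pow(Mul(2, d), -1))) = Mul(Rational(1, 5), Mul(Add(17, d), Mul(Rational(1, 2), Pow(d, -1)))) = Mul(Rational(1, 5), Mul(Rational(1, 2), Pow(d, -1), Add(17, d))) = Mul(Rational(1, 10), Pow(d, -1), Add(17, d)))
x = -1
Function('m')(g) = Add(Pow(g, 2), Mul(6, g))
Function('w')(k, L) = Mul(-3, L, k) (Function('w')(k, L) = Mul(Mul(-3, L), k) = Mul(-3, L, k))
Mul(Function('w')(-9, Function('m')(x)), Function('y')(16)) = Mul(Mul(-3, Mul(-1, Add(6, -1)), -9), Mul(Rational(1, 10), Pow(16, -1), Add(17, 16))) = Mul(Mul(-3, Mul(-1, 5), -9), Mul(Rational(1, 10), Rational(1, 16), 33)) = Mul(Mul(-3, -5, -9), Rational(33, 160)) = Mul(-135, Rational(33, 160)) = Rational(-891, 32)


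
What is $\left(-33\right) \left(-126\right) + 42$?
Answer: $4200$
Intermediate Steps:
$\left(-33\right) \left(-126\right) + 42 = 4158 + 42 = 4200$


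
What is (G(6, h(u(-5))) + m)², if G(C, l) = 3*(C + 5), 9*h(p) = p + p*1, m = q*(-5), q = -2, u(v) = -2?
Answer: 1849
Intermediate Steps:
m = 10 (m = -2*(-5) = 10)
h(p) = 2*p/9 (h(p) = (p + p*1)/9 = (p + p)/9 = (2*p)/9 = 2*p/9)
G(C, l) = 15 + 3*C (G(C, l) = 3*(5 + C) = 15 + 3*C)
(G(6, h(u(-5))) + m)² = ((15 + 3*6) + 10)² = ((15 + 18) + 10)² = (33 + 10)² = 43² = 1849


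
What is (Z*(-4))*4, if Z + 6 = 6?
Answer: 0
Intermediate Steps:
Z = 0 (Z = -6 + 6 = 0)
(Z*(-4))*4 = (0*(-4))*4 = 0*4 = 0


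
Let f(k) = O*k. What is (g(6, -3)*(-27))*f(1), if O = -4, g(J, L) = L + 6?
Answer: 324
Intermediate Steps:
g(J, L) = 6 + L
f(k) = -4*k
(g(6, -3)*(-27))*f(1) = ((6 - 3)*(-27))*(-4*1) = (3*(-27))*(-4) = -81*(-4) = 324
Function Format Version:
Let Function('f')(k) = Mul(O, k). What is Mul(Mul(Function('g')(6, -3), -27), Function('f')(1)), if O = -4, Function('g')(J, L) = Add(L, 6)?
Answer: 324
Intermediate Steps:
Function('g')(J, L) = Add(6, L)
Function('f')(k) = Mul(-4, k)
Mul(Mul(Function('g')(6, -3), -27), Function('f')(1)) = Mul(Mul(Add(6, -3), -27), Mul(-4, 1)) = Mul(Mul(3, -27), -4) = Mul(-81, -4) = 324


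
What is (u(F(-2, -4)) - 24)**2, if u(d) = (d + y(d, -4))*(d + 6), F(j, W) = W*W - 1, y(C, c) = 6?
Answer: 173889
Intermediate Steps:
F(j, W) = -1 + W**2 (F(j, W) = W**2 - 1 = -1 + W**2)
u(d) = (6 + d)**2 (u(d) = (d + 6)*(d + 6) = (6 + d)*(6 + d) = (6 + d)**2)
(u(F(-2, -4)) - 24)**2 = ((36 + (-1 + (-4)**2)**2 + 12*(-1 + (-4)**2)) - 24)**2 = ((36 + (-1 + 16)**2 + 12*(-1 + 16)) - 24)**2 = ((36 + 15**2 + 12*15) - 24)**2 = ((36 + 225 + 180) - 24)**2 = (441 - 24)**2 = 417**2 = 173889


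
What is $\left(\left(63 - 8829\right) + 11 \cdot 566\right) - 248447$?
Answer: $-250987$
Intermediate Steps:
$\left(\left(63 - 8829\right) + 11 \cdot 566\right) - 248447 = \left(\left(63 - 8829\right) + 6226\right) - 248447 = \left(-8766 + 6226\right) - 248447 = -2540 - 248447 = -250987$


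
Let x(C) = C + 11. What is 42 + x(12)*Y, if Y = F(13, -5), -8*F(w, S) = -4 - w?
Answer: 727/8 ≈ 90.875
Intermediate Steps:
F(w, S) = 1/2 + w/8 (F(w, S) = -(-4 - w)/8 = 1/2 + w/8)
x(C) = 11 + C
Y = 17/8 (Y = 1/2 + (1/8)*13 = 1/2 + 13/8 = 17/8 ≈ 2.1250)
42 + x(12)*Y = 42 + (11 + 12)*(17/8) = 42 + 23*(17/8) = 42 + 391/8 = 727/8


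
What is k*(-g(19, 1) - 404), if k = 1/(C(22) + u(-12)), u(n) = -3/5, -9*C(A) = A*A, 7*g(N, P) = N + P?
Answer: 128160/17129 ≈ 7.4820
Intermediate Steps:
g(N, P) = N/7 + P/7 (g(N, P) = (N + P)/7 = N/7 + P/7)
C(A) = -A²/9 (C(A) = -A*A/9 = -A²/9)
u(n) = -⅗ (u(n) = -3*⅕ = -⅗)
k = -45/2447 (k = 1/(-⅑*22² - ⅗) = 1/(-⅑*484 - ⅗) = 1/(-484/9 - ⅗) = 1/(-2447/45) = -45/2447 ≈ -0.018390)
k*(-g(19, 1) - 404) = -45*(-((⅐)*19 + (⅐)*1) - 404)/2447 = -45*(-(19/7 + ⅐) - 404)/2447 = -45*(-1*20/7 - 404)/2447 = -45*(-20/7 - 404)/2447 = -45/2447*(-2848/7) = 128160/17129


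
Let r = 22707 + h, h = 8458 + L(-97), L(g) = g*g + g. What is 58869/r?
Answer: 58869/40477 ≈ 1.4544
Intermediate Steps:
L(g) = g + g² (L(g) = g² + g = g + g²)
h = 17770 (h = 8458 - 97*(1 - 97) = 8458 - 97*(-96) = 8458 + 9312 = 17770)
r = 40477 (r = 22707 + 17770 = 40477)
58869/r = 58869/40477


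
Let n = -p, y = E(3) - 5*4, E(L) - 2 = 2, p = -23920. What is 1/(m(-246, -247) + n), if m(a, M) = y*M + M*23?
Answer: 1/22191 ≈ 4.5063e-5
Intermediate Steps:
E(L) = 4 (E(L) = 2 + 2 = 4)
y = -16 (y = 4 - 5*4 = 4 - 20 = -16)
m(a, M) = 7*M (m(a, M) = -16*M + M*23 = -16*M + 23*M = 7*M)
n = 23920 (n = -1*(-23920) = 23920)
1/(m(-246, -247) + n) = 1/(7*(-247) + 23920) = 1/(-1729 + 23920) = 1/22191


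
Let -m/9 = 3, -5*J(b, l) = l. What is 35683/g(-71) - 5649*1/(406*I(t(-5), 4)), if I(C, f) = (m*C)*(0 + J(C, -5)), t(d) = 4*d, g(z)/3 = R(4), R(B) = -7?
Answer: -124178723/73080 ≈ -1699.2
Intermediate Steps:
J(b, l) = -l/5
m = -27 (m = -9*3 = -27)
g(z) = -21 (g(z) = 3*(-7) = -21)
I(C, f) = -27*C (I(C, f) = (-27*C)*(0 - ⅕*(-5)) = (-27*C)*(0 + 1) = -27*C*1 = -27*C)
35683/g(-71) - 5649*1/(406*I(t(-5), 4)) = 35683/(-21) - 5649/(406*(-108*(-5))) = 35683*(-1/21) - 5649/(406*(-27*(-20))) = -35683/21 - 5649/(406*540) = -35683/21 - 5649/219240 = -35683/21 - 5649*1/219240 = -35683/21 - 269/10440 = -124178723/73080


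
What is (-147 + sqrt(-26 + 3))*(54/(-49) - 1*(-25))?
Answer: -3513 + 1171*I*sqrt(23)/49 ≈ -3513.0 + 114.61*I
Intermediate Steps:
(-147 + sqrt(-26 + 3))*(54/(-49) - 1*(-25)) = (-147 + sqrt(-23))*(54*(-1/49) + 25) = (-147 + I*sqrt(23))*(-54/49 + 25) = (-147 + I*sqrt(23))*(1171/49) = -3513 + 1171*I*sqrt(23)/49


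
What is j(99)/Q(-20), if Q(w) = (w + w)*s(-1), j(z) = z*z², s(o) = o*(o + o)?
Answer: -970299/80 ≈ -12129.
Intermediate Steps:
s(o) = 2*o² (s(o) = o*(2*o) = 2*o²)
j(z) = z³
Q(w) = 4*w (Q(w) = (w + w)*(2*(-1)²) = (2*w)*(2*1) = (2*w)*2 = 4*w)
j(99)/Q(-20) = 99³/((4*(-20))) = 970299/(-80) = 970299*(-1/80) = -970299/80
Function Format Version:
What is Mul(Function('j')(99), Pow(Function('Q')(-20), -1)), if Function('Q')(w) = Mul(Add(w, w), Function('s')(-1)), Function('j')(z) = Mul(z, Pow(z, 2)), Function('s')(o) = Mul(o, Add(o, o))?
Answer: Rational(-970299, 80) ≈ -12129.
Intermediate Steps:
Function('s')(o) = Mul(2, Pow(o, 2)) (Function('s')(o) = Mul(o, Mul(2, o)) = Mul(2, Pow(o, 2)))
Function('j')(z) = Pow(z, 3)
Function('Q')(w) = Mul(4, w) (Function('Q')(w) = Mul(Add(w, w), Mul(2, Pow(-1, 2))) = Mul(Mul(2, w), Mul(2, 1)) = Mul(Mul(2, w), 2) = Mul(4, w))
Mul(Function('j')(99), Pow(Function('Q')(-20), -1)) = Mul(Pow(99, 3), Pow(Mul(4, -20), -1)) = Mul(970299, Pow(-80, -1)) = Mul(970299, Rational(-1, 80)) = Rational(-970299, 80)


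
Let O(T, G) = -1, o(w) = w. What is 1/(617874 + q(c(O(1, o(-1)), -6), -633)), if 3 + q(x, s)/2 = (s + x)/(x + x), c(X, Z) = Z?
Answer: 2/1235949 ≈ 1.6182e-6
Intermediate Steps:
q(x, s) = -6 + (s + x)/x (q(x, s) = -6 + 2*((s + x)/(x + x)) = -6 + 2*((s + x)/((2*x))) = -6 + 2*((s + x)*(1/(2*x))) = -6 + 2*((s + x)/(2*x)) = -6 + (s + x)/x)
1/(617874 + q(c(O(1, o(-1)), -6), -633)) = 1/(617874 + (-5 - 633/(-6))) = 1/(617874 + (-5 - 633*(-⅙))) = 1/(617874 + (-5 + 211/2)) = 1/(617874 + 201/2) = 1/(1235949/2) = 2/1235949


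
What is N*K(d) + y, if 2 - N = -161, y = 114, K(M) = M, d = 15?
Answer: 2559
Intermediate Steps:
N = 163 (N = 2 - 1*(-161) = 2 + 161 = 163)
N*K(d) + y = 163*15 + 114 = 2445 + 114 = 2559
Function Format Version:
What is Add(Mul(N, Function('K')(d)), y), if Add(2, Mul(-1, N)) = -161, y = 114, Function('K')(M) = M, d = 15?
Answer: 2559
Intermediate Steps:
N = 163 (N = Add(2, Mul(-1, -161)) = Add(2, 161) = 163)
Add(Mul(N, Function('K')(d)), y) = Add(Mul(163, 15), 114) = Add(2445, 114) = 2559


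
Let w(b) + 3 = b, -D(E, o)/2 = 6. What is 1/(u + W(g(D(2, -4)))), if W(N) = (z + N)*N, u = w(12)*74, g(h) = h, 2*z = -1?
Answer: 1/816 ≈ 0.0012255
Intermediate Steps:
z = -½ (z = (½)*(-1) = -½ ≈ -0.50000)
D(E, o) = -12 (D(E, o) = -2*6 = -12)
w(b) = -3 + b
u = 666 (u = (-3 + 12)*74 = 9*74 = 666)
W(N) = N*(-½ + N) (W(N) = (-½ + N)*N = N*(-½ + N))
1/(u + W(g(D(2, -4)))) = 1/(666 - 12*(-½ - 12)) = 1/(666 - 12*(-25/2)) = 1/(666 + 150) = 1/816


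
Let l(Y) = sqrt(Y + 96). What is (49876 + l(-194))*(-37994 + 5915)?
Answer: -1599972204 - 224553*I*sqrt(2) ≈ -1.6e+9 - 3.1757e+5*I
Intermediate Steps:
l(Y) = sqrt(96 + Y)
(49876 + l(-194))*(-37994 + 5915) = (49876 + sqrt(96 - 194))*(-37994 + 5915) = (49876 + sqrt(-98))*(-32079) = (49876 + 7*I*sqrt(2))*(-32079) = -1599972204 - 224553*I*sqrt(2)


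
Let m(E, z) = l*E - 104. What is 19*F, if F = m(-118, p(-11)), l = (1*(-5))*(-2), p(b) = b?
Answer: -24396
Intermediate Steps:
l = 10 (l = -5*(-2) = 10)
m(E, z) = -104 + 10*E (m(E, z) = 10*E - 104 = -104 + 10*E)
F = -1284 (F = -104 + 10*(-118) = -104 - 1180 = -1284)
19*F = 19*(-1284) = -24396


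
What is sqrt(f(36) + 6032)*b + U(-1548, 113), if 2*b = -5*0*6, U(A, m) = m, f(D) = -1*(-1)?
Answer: 113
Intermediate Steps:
f(D) = 1
b = 0 (b = (-5*0*6)/2 = (0*6)/2 = (1/2)*0 = 0)
sqrt(f(36) + 6032)*b + U(-1548, 113) = sqrt(1 + 6032)*0 + 113 = sqrt(6033)*0 + 113 = 0 + 113 = 113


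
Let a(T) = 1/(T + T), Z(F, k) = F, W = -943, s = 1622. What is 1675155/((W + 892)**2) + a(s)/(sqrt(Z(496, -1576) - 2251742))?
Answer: 558385/867 - I*sqrt(2251246)/7303042024 ≈ 644.04 - 2.0545e-7*I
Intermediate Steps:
a(T) = 1/(2*T)
1675155/((W + 892)**2) + a(s)/(sqrt(Z(496, -1576) - 2251742)) = 1675155/((-943 + 892)**2) + ((1/2)/1622)/(sqrt(496 - 2251742)) = 1675155/((-51)**2) + ((1/2)*(1/1622))/(sqrt(-2251246)) = 1675155/2601 + 1/(3244*((I*sqrt(2251246)))) = 1675155*(1/2601) + (-I*sqrt(2251246)/2251246)/3244 = 558385/867 - I*sqrt(2251246)/7303042024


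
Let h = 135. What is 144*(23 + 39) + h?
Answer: 9063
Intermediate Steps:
144*(23 + 39) + h = 144*(23 + 39) + 135 = 144*62 + 135 = 8928 + 135 = 9063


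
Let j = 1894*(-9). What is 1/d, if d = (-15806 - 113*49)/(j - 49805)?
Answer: 66851/21343 ≈ 3.1322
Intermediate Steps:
j = -17046
d = 21343/66851 (d = (-15806 - 113*49)/(-17046 - 49805) = (-15806 - 5537)/(-66851) = -21343*(-1/66851) = 21343/66851 ≈ 0.31926)
1/d = 1/(21343/66851) = 66851/21343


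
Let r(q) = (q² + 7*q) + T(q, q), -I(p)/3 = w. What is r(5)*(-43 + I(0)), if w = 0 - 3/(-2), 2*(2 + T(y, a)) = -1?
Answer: -10925/4 ≈ -2731.3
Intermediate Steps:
T(y, a) = -5/2 (T(y, a) = -2 + (½)*(-1) = -2 - ½ = -5/2)
w = 3/2 (w = 0 - 3*(-1)/2 = 0 - 1*(-3/2) = 0 + 3/2 = 3/2 ≈ 1.5000)
I(p) = -9/2 (I(p) = -3*3/2 = -9/2)
r(q) = -5/2 + q² + 7*q (r(q) = (q² + 7*q) - 5/2 = -5/2 + q² + 7*q)
r(5)*(-43 + I(0)) = (-5/2 + 5² + 7*5)*(-43 - 9/2) = (-5/2 + 25 + 35)*(-95/2) = (115/2)*(-95/2) = -10925/4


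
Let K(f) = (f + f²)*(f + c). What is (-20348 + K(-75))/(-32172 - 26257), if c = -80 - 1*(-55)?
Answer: 33844/3437 ≈ 9.8470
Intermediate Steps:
c = -25 (c = -80 + 55 = -25)
K(f) = (-25 + f)*(f + f²) (K(f) = (f + f²)*(f - 25) = (f + f²)*(-25 + f) = (-25 + f)*(f + f²))
(-20348 + K(-75))/(-32172 - 26257) = (-20348 - 75*(-25 + (-75)² - 24*(-75)))/(-32172 - 26257) = (-20348 - 75*(-25 + 5625 + 1800))/(-58429) = (-20348 - 75*7400)*(-1/58429) = (-20348 - 555000)*(-1/58429) = -575348*(-1/58429) = 33844/3437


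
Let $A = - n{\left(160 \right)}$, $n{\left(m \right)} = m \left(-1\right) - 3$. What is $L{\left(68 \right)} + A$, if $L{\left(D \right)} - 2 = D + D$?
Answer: $301$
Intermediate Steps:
$n{\left(m \right)} = -3 - m$ ($n{\left(m \right)} = - m - 3 = -3 - m$)
$L{\left(D \right)} = 2 + 2 D$ ($L{\left(D \right)} = 2 + \left(D + D\right) = 2 + 2 D$)
$A = 163$ ($A = - (-3 - 160) = \left(-1\right) \left(-163\right) = 163$)
$L{\left(68 \right)} + A = \left(2 + 2 \cdot 68\right) + 163 = \left(2 + 136\right) + 163 = 138 + 163 = 301$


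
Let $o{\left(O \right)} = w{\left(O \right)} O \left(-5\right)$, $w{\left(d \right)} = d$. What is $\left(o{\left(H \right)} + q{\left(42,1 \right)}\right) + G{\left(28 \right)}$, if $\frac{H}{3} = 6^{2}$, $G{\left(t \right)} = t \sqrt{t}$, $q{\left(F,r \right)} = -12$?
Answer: $-58332 + 56 \sqrt{7} \approx -58184.0$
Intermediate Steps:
$G{\left(t \right)} = t^{\frac{3}{2}}$
$H = 108$ ($H = 3 \cdot 6^{2} = 3 \cdot 36 = 108$)
$o{\left(O \right)} = - 5 O^{2}$ ($o{\left(O \right)} = O O \left(-5\right) = O^{2} \left(-5\right) = - 5 O^{2}$)
$\left(o{\left(H \right)} + q{\left(42,1 \right)}\right) + G{\left(28 \right)} = \left(- 5 \cdot 108^{2} - 12\right) + 28^{\frac{3}{2}} = \left(\left(-5\right) 11664 - 12\right) + 56 \sqrt{7} = \left(-58320 - 12\right) + 56 \sqrt{7} = -58332 + 56 \sqrt{7}$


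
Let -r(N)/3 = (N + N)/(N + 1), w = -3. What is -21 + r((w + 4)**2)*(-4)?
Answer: -9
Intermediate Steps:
r(N) = -6*N/(1 + N) (r(N) = -3*(N + N)/(N + 1) = -3*2*N/(1 + N) = -6*N/(1 + N))
-21 + r((w + 4)**2)*(-4) = -21 - 6*(-3 + 4)**2/(1 + (-3 + 4)**2)*(-4) = -21 - 6*1**2/(1 + 1**2)*(-4) = -21 - 6*1/(1 + 1)*(-4) = -21 - 6*1/2*(-4) = -21 - 6*1*1/2*(-4) = -21 - 3*(-4) = -21 + 12 = -9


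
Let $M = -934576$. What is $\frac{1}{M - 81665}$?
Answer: $- \frac{1}{1016241} \approx -9.8402 \cdot 10^{-7}$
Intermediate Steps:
$\frac{1}{M - 81665} = \frac{1}{-934576 - 81665} = \frac{1}{-1016241} = - \frac{1}{1016241}$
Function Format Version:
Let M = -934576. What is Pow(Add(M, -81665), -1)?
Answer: Rational(-1, 1016241) ≈ -9.8402e-7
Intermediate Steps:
Pow(Add(M, -81665), -1) = Pow(Add(-934576, -81665), -1) = Pow(-1016241, -1) = Rational(-1, 1016241)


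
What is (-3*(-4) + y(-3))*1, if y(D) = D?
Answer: 9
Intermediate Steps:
(-3*(-4) + y(-3))*1 = (-3*(-4) - 3)*1 = (12 - 3)*1 = 9*1 = 9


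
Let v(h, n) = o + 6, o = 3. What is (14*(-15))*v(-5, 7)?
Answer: -1890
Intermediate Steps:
v(h, n) = 9 (v(h, n) = 3 + 6 = 9)
(14*(-15))*v(-5, 7) = (14*(-15))*9 = -210*9 = -1890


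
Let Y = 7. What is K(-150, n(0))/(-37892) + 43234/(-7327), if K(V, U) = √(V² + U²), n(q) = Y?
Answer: -43234/7327 - √22549/37892 ≈ -5.9046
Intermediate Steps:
n(q) = 7
K(V, U) = √(U² + V²)
K(-150, n(0))/(-37892) + 43234/(-7327) = √(7² + (-150)²)/(-37892) + 43234/(-7327) = √(49 + 22500)*(-1/37892) + 43234*(-1/7327) = √22549*(-1/37892) - 43234/7327 = -√22549/37892 - 43234/7327 = -43234/7327 - √22549/37892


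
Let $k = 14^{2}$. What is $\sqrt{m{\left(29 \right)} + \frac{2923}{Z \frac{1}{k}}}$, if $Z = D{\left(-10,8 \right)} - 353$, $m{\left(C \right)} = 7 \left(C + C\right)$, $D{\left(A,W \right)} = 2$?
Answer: $\frac{i \sqrt{16785678}}{117} \approx 35.017 i$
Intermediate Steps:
$m{\left(C \right)} = 14 C$ ($m{\left(C \right)} = 7 \cdot 2 C = 14 C$)
$Z = -351$ ($Z = 2 - 353 = -351$)
$k = 196$
$\sqrt{m{\left(29 \right)} + \frac{2923}{Z \frac{1}{k}}} = \sqrt{14 \cdot 29 + \frac{2923}{\left(-351\right) \frac{1}{196}}} = \sqrt{406 + \frac{2923}{\left(-351\right) \frac{1}{196}}} = \sqrt{406 + \frac{2923}{- \frac{351}{196}}} = \sqrt{406 + 2923 \left(- \frac{196}{351}\right)} = \sqrt{406 - \frac{572908}{351}} = \sqrt{- \frac{430402}{351}} = \frac{i \sqrt{16785678}}{117}$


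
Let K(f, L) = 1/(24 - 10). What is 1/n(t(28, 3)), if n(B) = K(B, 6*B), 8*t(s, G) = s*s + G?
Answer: 14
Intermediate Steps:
t(s, G) = G/8 + s²/8 (t(s, G) = (s*s + G)/8 = (s² + G)/8 = (G + s²)/8 = G/8 + s²/8)
K(f, L) = 1/14
n(B) = 1/14
1/n(t(28, 3)) = 1/(1/14) = 14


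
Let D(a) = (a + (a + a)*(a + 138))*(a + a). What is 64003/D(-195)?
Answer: -64003/8593650 ≈ -0.0074477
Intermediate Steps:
D(a) = 2*a*(a + 2*a*(138 + a)) (D(a) = (a + (2*a)*(138 + a))*(2*a) = (a + 2*a*(138 + a))*(2*a) = 2*a*(a + 2*a*(138 + a)))
64003/D(-195) = 64003/(((-195)²*(554 + 4*(-195)))) = 64003/((38025*(554 - 780))) = 64003/((38025*(-226))) = 64003/(-8593650) = 64003*(-1/8593650) = -64003/8593650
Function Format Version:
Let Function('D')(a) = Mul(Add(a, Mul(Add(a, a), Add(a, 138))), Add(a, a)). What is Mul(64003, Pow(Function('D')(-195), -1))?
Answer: Rational(-64003, 8593650) ≈ -0.0074477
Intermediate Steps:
Function('D')(a) = Mul(2, a, Add(a, Mul(2, a, Add(138, a)))) (Function('D')(a) = Mul(Add(a, Mul(Mul(2, a), Add(138, a))), Mul(2, a)) = Mul(Add(a, Mul(2, a, Add(138, a))), Mul(2, a)) = Mul(2, a, Add(a, Mul(2, a, Add(138, a)))))
Mul(64003, Pow(Function('D')(-195), -1)) = Mul(64003, Pow(Mul(Pow(-195, 2), Add(554, Mul(4, -195))), -1)) = Mul(64003, Pow(Mul(38025, Add(554, -780)), -1)) = Mul(64003, Pow(Mul(38025, -226), -1)) = Mul(64003, Pow(-8593650, -1)) = Mul(64003, Rational(-1, 8593650)) = Rational(-64003, 8593650)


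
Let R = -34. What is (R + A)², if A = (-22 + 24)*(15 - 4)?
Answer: 144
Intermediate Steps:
A = 22 (A = 2*11 = 22)
(R + A)² = (-34 + 22)² = (-12)² = 144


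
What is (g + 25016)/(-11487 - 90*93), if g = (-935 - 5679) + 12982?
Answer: -31384/19857 ≈ -1.5805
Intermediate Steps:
g = 6368 (g = -6614 + 12982 = 6368)
(g + 25016)/(-11487 - 90*93) = (6368 + 25016)/(-11487 - 90*93) = 31384/(-11487 - 18*465) = 31384/(-11487 - 8370) = 31384/(-19857) = 31384*(-1/19857) = -31384/19857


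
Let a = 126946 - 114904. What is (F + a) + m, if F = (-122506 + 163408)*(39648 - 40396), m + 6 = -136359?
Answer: -30719019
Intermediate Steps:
a = 12042
m = -136365 (m = -6 - 136359 = -136365)
F = -30594696 (F = 40902*(-748) = -30594696)
(F + a) + m = (-30594696 + 12042) - 136365 = -30582654 - 136365 = -30719019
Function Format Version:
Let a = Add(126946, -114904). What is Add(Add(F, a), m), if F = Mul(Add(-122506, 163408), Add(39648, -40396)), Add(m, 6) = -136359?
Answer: -30719019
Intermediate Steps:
a = 12042
m = -136365 (m = Add(-6, -136359) = -136365)
F = -30594696 (F = Mul(40902, -748) = -30594696)
Add(Add(F, a), m) = Add(Add(-30594696, 12042), -136365) = Add(-30582654, -136365) = -30719019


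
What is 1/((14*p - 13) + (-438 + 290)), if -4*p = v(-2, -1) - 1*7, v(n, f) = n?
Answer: -2/259 ≈ -0.0077220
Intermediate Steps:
p = 9/4 (p = -(-2 - 1*7)/4 = -(-2 - 7)/4 = -1/4*(-9) = 9/4 ≈ 2.2500)
1/((14*p - 13) + (-438 + 290)) = 1/((14*(9/4) - 13) + (-438 + 290)) = 1/((63/2 - 13) - 148) = 1/(37/2 - 148) = 1/(-259/2) = -2/259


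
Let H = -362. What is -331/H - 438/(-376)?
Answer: 70753/34028 ≈ 2.0793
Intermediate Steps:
-331/H - 438/(-376) = -331/(-362) - 438/(-376) = -331*(-1/362) - 438*(-1/376) = 331/362 + 219/188 = 70753/34028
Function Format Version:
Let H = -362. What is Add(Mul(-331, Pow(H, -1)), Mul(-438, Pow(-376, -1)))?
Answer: Rational(70753, 34028) ≈ 2.0793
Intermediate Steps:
Add(Mul(-331, Pow(H, -1)), Mul(-438, Pow(-376, -1))) = Add(Mul(-331, Pow(-362, -1)), Mul(-438, Pow(-376, -1))) = Add(Mul(-331, Rational(-1, 362)), Mul(-438, Rational(-1, 376))) = Add(Rational(331, 362), Rational(219, 188)) = Rational(70753, 34028)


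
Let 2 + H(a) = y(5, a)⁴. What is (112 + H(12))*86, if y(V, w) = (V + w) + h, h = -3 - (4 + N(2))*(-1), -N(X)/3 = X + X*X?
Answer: 9460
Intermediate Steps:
N(X) = -3*X - 3*X² (N(X) = -3*(X + X*X) = -3*(X + X²) = -3*X - 3*X²)
h = -17 (h = -3 - (4 - 3*2*(1 + 2))*(-1) = -3 - (4 - 3*2*3)*(-1) = -3 - (4 - 18)*(-1) = -3 - (-14)*(-1) = -3 - 1*14 = -3 - 14 = -17)
y(V, w) = -17 + V + w (y(V, w) = (V + w) - 17 = -17 + V + w)
H(a) = -2 + (-12 + a)⁴ (H(a) = -2 + (-17 + 5 + a)⁴ = -2 + (-12 + a)⁴)
(112 + H(12))*86 = (112 + (-2 + (-12 + 12)⁴))*86 = (112 + (-2 + 0⁴))*86 = (112 + (-2 + 0))*86 = (112 - 2)*86 = 110*86 = 9460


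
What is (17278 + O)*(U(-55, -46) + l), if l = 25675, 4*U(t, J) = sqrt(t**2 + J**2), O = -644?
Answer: 427077950 + 8317*sqrt(5141)/2 ≈ 4.2738e+8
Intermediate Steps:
U(t, J) = sqrt(J**2 + t**2)/4 (U(t, J) = sqrt(t**2 + J**2)/4 = sqrt(J**2 + t**2)/4)
(17278 + O)*(U(-55, -46) + l) = (17278 - 644)*(sqrt((-46)**2 + (-55)**2)/4 + 25675) = 16634*(sqrt(2116 + 3025)/4 + 25675) = 16634*(sqrt(5141)/4 + 25675) = 16634*(25675 + sqrt(5141)/4) = 427077950 + 8317*sqrt(5141)/2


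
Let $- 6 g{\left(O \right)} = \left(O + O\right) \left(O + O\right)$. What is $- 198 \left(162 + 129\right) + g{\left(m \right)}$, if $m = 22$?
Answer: $- \frac{173822}{3} \approx -57941.0$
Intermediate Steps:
$g{\left(O \right)} = - \frac{2 O^{2}}{3}$ ($g{\left(O \right)} = - \frac{\left(O + O\right) \left(O + O\right)}{6} = - \frac{2 O 2 O}{6} = - \frac{4 O^{2}}{6} = - \frac{2 O^{2}}{3}$)
$- 198 \left(162 + 129\right) + g{\left(m \right)} = - 198 \left(162 + 129\right) - \frac{2 \cdot 22^{2}}{3} = \left(-198\right) 291 - \frac{968}{3} = -57618 - \frac{968}{3} = - \frac{173822}{3}$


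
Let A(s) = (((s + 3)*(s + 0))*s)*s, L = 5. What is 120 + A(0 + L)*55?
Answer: 55120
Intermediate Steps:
A(s) = s**3*(3 + s) (A(s) = (((3 + s)*s)*s)*s = ((s*(3 + s))*s)*s = (s**2*(3 + s))*s = s**3*(3 + s))
120 + A(0 + L)*55 = 120 + ((0 + 5)**3*(3 + (0 + 5)))*55 = 120 + (5**3*(3 + 5))*55 = 120 + (125*8)*55 = 120 + 1000*55 = 120 + 55000 = 55120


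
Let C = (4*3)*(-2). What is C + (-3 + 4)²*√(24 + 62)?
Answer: -24 + √86 ≈ -14.726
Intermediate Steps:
C = -24 (C = 12*(-2) = -24)
C + (-3 + 4)²*√(24 + 62) = -24 + (-3 + 4)²*√(24 + 62) = -24 + 1²*√86 = -24 + 1*√86 = -24 + √86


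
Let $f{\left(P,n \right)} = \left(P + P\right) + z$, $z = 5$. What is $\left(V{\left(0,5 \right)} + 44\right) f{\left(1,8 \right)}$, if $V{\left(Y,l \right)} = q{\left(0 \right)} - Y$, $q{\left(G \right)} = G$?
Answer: $308$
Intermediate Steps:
$V{\left(Y,l \right)} = - Y$ ($V{\left(Y,l \right)} = 0 - Y = - Y$)
$f{\left(P,n \right)} = 5 + 2 P$ ($f{\left(P,n \right)} = \left(P + P\right) + 5 = 2 P + 5 = 5 + 2 P$)
$\left(V{\left(0,5 \right)} + 44\right) f{\left(1,8 \right)} = \left(\left(-1\right) 0 + 44\right) \left(5 + 2 \cdot 1\right) = \left(0 + 44\right) \left(5 + 2\right) = 44 \cdot 7 = 308$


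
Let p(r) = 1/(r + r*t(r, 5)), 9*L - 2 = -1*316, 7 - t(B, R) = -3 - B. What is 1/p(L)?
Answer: 67510/81 ≈ 833.46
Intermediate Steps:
t(B, R) = 10 + B (t(B, R) = 7 - (-3 - B) = 7 + (3 + B) = 10 + B)
L = -314/9 (L = 2/9 + (-1*316)/9 = 2/9 + (1/9)*(-316) = 2/9 - 316/9 = -314/9 ≈ -34.889)
p(r) = 1/(r + r*(10 + r))
1/p(L) = 1/(1/((-314/9)*(11 - 314/9))) = 1/(-9/(314*(-215/9))) = 1/(-9/314*(-9/215)) = 1/(81/67510) = 67510/81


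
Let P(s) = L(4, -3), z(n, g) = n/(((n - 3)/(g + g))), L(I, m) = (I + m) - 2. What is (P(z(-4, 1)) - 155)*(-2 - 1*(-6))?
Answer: -624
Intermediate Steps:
L(I, m) = -2 + I + m
z(n, g) = 2*g*n/(-3 + n) (z(n, g) = n/(((-3 + n)/((2*g)))) = n/(((-3 + n)*(1/(2*g)))) = n/(((-3 + n)/(2*g))) = n*(2*g/(-3 + n)) = 2*g*n/(-3 + n))
P(s) = -1 (P(s) = -2 + 4 - 3 = -1)
(P(z(-4, 1)) - 155)*(-2 - 1*(-6)) = (-1 - 155)*(-2 - 1*(-6)) = -156*(-2 + 6) = -156*4 = -624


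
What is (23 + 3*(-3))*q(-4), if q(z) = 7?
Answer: 98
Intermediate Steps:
(23 + 3*(-3))*q(-4) = (23 + 3*(-3))*7 = (23 - 9)*7 = 14*7 = 98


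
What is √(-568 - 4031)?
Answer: 3*I*√511 ≈ 67.816*I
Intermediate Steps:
√(-568 - 4031) = √(-4599) = 3*I*√511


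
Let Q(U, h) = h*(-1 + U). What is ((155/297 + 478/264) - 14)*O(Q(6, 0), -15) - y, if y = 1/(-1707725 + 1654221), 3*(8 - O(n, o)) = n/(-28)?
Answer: -134839781/1444608 ≈ -93.340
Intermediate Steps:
O(n, o) = 8 + n/84 (O(n, o) = 8 - n/(3*(-28)) = 8 - n*(-1)/(3*28) = 8 - (-1)*n/84 = 8 + n/84)
y = -1/53504 (y = 1/(-53504) = -1/53504 ≈ -1.8690e-5)
((155/297 + 478/264) - 14)*O(Q(6, 0), -15) - y = ((155/297 + 478/264) - 14)*(8 + (0*(-1 + 6))/84) - 1*(-1/53504) = ((155*(1/297) + 478*(1/264)) - 14)*(8 + (0*5)/84) + 1/53504 = ((155/297 + 239/132) - 14)*(8 + (1/84)*0) + 1/53504 = (2771/1188 - 14)*(8 + 0) + 1/53504 = -13861/1188*8 + 1/53504 = -27722/297 + 1/53504 = -134839781/1444608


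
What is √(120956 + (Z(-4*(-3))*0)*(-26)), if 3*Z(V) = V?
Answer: 2*√30239 ≈ 347.79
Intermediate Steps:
Z(V) = V/3
√(120956 + (Z(-4*(-3))*0)*(-26)) = √(120956 + (((-4*(-3))/3)*0)*(-26)) = √(120956 + (((⅓)*12)*0)*(-26)) = √(120956 + (4*0)*(-26)) = √(120956 + 0*(-26)) = √(120956 + 0) = √120956 = 2*√30239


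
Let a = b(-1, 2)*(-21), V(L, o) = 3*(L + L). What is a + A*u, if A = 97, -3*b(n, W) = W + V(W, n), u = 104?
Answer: 10186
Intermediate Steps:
V(L, o) = 6*L (V(L, o) = 3*(2*L) = 6*L)
b(n, W) = -7*W/3 (b(n, W) = -(W + 6*W)/3 = -7*W/3)
a = 98 (a = -7/3*2*(-21) = -14/3*(-21) = 98)
a + A*u = 98 + 97*104 = 98 + 10088 = 10186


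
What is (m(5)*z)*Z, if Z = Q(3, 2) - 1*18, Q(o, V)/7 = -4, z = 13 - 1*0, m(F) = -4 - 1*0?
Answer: 2392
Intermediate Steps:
m(F) = -4 (m(F) = -4 + 0 = -4)
z = 13 (z = 13 + 0 = 13)
Q(o, V) = -28 (Q(o, V) = 7*(-4) = -28)
Z = -46 (Z = -28 - 1*18 = -28 - 18 = -46)
(m(5)*z)*Z = -4*13*(-46) = -52*(-46) = 2392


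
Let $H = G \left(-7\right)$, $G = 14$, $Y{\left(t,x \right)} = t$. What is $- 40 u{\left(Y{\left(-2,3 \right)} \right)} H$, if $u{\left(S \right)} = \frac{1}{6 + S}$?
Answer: $980$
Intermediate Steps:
$H = -98$ ($H = 14 \left(-7\right) = -98$)
$- 40 u{\left(Y{\left(-2,3 \right)} \right)} H = - \frac{40}{6 - 2} \left(-98\right) = - \frac{40}{4} \left(-98\right) = \left(-40\right) \frac{1}{4} \left(-98\right) = \left(-10\right) \left(-98\right) = 980$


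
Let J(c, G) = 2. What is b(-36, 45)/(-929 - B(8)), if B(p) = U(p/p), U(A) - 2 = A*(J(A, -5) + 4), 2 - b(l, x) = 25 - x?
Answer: -22/937 ≈ -0.023479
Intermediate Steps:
b(l, x) = -23 + x (b(l, x) = 2 - (25 - x) = 2 + (-25 + x) = -23 + x)
U(A) = 2 + 6*A (U(A) = 2 + A*(2 + 4) = 2 + A*6 = 2 + 6*A)
B(p) = 8 (B(p) = 2 + 6*(p/p) = 2 + 6*1 = 2 + 6 = 8)
b(-36, 45)/(-929 - B(8)) = (-23 + 45)/(-929 - 1*8) = 22/(-929 - 8) = 22/(-937) = 22*(-1/937) = -22/937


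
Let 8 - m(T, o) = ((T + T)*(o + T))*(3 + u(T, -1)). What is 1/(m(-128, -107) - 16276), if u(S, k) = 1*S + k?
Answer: 1/7563892 ≈ 1.3221e-7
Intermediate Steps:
u(S, k) = S + k
m(T, o) = 8 - 2*T*(2 + T)*(T + o) (m(T, o) = 8 - (T + T)*(o + T)*(3 + (T - 1)) = 8 - (2*T)*(T + o)*(3 + (-1 + T)) = 8 - 2*T*(T + o)*(2 + T) = 8 - 2*T*(2 + T)*(T + o))
1/(m(-128, -107) - 16276) = 1/((8 - 4*(-128)**2 - 2*(-128)**3 - 4*(-128)*(-107) - 2*(-107)*(-128)**2) - 16276) = 1/((8 - 4*16384 - 2*(-2097152) - 54784 - 2*(-107)*16384) - 16276) = 1/((8 - 65536 + 4194304 - 54784 + 3506176) - 16276) = 1/(7580168 - 16276) = 1/7563892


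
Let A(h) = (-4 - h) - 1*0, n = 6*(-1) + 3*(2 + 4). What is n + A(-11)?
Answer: 19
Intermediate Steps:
n = 12 (n = -6 + 3*6 = -6 + 18 = 12)
A(h) = -4 - h (A(h) = (-4 - h) + 0 = -4 - h)
n + A(-11) = 12 + (-4 - 1*(-11)) = 12 + (-4 + 11) = 12 + 7 = 19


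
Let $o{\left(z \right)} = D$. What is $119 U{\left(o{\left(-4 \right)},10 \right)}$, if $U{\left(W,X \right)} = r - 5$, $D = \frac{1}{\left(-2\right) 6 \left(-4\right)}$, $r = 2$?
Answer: $-357$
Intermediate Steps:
$D = \frac{1}{48}$ ($D = \frac{1}{\left(-12\right) \left(-4\right)} = \frac{1}{48} \approx 0.020833$)
$o{\left(z \right)} = \frac{1}{48}$
$U{\left(W,X \right)} = -3$ ($U{\left(W,X \right)} = 2 - 5 = -3$)
$119 U{\left(o{\left(-4 \right)},10 \right)} = 119 \left(-3\right) = -357$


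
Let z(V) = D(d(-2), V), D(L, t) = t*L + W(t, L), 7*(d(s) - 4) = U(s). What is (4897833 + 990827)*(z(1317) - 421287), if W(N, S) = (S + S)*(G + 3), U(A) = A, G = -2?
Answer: -17163765631900/7 ≈ -2.4520e+12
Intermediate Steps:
W(N, S) = 2*S (W(N, S) = (S + S)*(-2 + 3) = (2*S)*1 = 2*S)
d(s) = 4 + s/7
D(L, t) = 2*L + L*t (D(L, t) = t*L + 2*L = L*t + 2*L = 2*L + L*t)
z(V) = 52/7 + 26*V/7 (z(V) = (4 + (1/7)*(-2))*(2 + V) = (4 - 2/7)*(2 + V) = 26*(2 + V)/7 = 52/7 + 26*V/7)
(4897833 + 990827)*(z(1317) - 421287) = (4897833 + 990827)*((52/7 + (26/7)*1317) - 421287) = 5888660*((52/7 + 34242/7) - 421287) = 5888660*(34294/7 - 421287) = 5888660*(-2914715/7) = -17163765631900/7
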